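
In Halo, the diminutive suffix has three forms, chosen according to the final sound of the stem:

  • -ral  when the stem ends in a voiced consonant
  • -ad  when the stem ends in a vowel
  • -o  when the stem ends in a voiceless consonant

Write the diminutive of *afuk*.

afuko

*afuk* — final sound /k/ (a voiceless consonant) → -o → *afuko*.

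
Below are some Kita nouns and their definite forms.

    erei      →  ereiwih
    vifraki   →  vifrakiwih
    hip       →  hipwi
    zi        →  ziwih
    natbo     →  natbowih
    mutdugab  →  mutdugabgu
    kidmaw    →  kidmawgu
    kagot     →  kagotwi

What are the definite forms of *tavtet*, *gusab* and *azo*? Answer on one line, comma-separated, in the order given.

tavtetwi, gusabgu, azowih

The alternation tracks the final sound of the stem — -wi when the stem ends in a voiceless consonant (*hip*, *kagot*); -gu when the stem ends in a voiced consonant (*mutdugab*, *kidmaw*); -wih when the stem ends in a vowel (*erei*, *vifraki*, *zi*, *natbo*).
Since the final sound of *tavtet* is /t/ (a voiceless consonant), it takes -wi, giving *tavtetwi*.
*gusab* — final sound /b/ (a voiced consonant) → -gu → *gusabgu*.
Since the final sound of *azo* is /o/ (a vowel), it takes -wih, giving *azowih*.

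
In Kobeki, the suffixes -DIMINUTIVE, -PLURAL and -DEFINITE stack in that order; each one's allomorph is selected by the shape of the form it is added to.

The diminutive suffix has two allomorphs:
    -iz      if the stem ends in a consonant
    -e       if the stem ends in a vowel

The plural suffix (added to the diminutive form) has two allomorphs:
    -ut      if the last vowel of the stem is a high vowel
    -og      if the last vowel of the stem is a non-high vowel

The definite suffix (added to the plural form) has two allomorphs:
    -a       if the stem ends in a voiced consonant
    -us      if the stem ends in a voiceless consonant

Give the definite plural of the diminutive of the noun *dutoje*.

The final sound of *dutoje* is /e/, which is a vowel, so the diminutive suffix is -e, giving *dutojee*.
The last vowel of the diminutive form *dutojee* is /e/, which is a non-high vowel, so the plural suffix is -og, giving *dutojeeog*.
The plural form *dutojeeog*: final consonant = /g/, voiced → -a → *dutojeeoga*.

dutojeeoga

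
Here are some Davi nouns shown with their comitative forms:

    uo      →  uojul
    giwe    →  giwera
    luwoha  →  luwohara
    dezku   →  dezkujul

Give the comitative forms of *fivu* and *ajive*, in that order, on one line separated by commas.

The alternation tracks the last vowel of the stem — -jul when the last vowel of the stem is a rounded vowel (*uo*, *dezku*); -ra when the last vowel of the stem is an unrounded vowel (*giwe*, *luwoha*).
Since the last vowel of *fivu* is /u/ (a rounded vowel), it takes -jul, giving *fivujul*.
*ajive* — last vowel /e/ (an unrounded vowel) → -ra → *ajivera*.

fivujul, ajivera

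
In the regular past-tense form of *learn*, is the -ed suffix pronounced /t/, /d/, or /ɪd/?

The stem *learn* ends in a voiced sound other than /d/.
The -ed suffix is realized as /ɪd/ after /t, d/; as /t/ after other voiceless consonants; and as /d/ after other voiced sounds.
So -ed on *learn* is pronounced /d/.

/d/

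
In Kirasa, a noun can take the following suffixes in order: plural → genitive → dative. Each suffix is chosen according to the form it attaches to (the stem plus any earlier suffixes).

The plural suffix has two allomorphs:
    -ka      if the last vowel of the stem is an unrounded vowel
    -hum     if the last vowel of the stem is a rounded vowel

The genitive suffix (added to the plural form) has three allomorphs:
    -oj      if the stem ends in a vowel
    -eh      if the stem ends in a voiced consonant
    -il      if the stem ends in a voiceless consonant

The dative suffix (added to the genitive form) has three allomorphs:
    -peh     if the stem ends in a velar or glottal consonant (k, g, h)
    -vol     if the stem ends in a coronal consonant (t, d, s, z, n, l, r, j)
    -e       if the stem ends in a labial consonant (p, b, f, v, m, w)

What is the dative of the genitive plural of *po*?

The last vowel of *po* is /o/, which is a rounded vowel, so the plural suffix is -hum, giving *pohum*.
The final sound of the plural form *pohum* is /m/, which is a voiced consonant, so the genitive suffix is -eh, giving *pohumeh*.
Since the final consonant of the genitive form *pohumeh* is /h/ (velar/glottal), it takes -peh, giving *pohumehpeh*.

pohumehpeh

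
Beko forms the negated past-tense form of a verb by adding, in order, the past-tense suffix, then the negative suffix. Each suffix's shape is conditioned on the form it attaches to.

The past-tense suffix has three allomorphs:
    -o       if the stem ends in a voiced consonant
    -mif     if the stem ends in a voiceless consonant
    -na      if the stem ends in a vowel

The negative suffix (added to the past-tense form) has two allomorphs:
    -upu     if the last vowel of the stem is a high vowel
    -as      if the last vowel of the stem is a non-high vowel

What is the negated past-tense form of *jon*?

jonoas

*jon* — final sound /n/ (a voiced consonant) → -o → *jono*.
The last vowel of the past-tense form *jono* is /o/, which is a non-high vowel, so the negative suffix is -as, giving *jonoas*.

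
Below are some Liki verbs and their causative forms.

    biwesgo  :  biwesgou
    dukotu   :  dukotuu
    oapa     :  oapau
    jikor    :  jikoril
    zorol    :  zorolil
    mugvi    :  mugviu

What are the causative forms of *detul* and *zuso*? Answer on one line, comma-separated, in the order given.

The suffix is conditioned by the final sound: -il when the stem ends in a consonant (*jikor*, *zorol*); -u when the stem ends in a vowel (*biwesgo*, *dukotu*, *oapa*, *mugvi*).
The final sound of *detul* is /l/, which is a consonant, so the suffix is -il, giving *detulil*.
Since the final sound of *zuso* is /o/ (a vowel), it takes -u, giving *zusou*.

detulil, zusou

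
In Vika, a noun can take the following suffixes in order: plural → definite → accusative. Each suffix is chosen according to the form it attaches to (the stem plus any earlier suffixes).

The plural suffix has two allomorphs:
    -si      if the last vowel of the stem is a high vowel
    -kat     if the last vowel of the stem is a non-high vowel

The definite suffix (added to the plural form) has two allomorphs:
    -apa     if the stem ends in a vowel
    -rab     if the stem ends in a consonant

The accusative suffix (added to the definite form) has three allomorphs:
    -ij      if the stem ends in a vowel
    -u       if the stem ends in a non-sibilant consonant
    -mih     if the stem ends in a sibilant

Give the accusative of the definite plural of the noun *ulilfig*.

ulilfigsiapaij

*ulilfig* — last vowel /i/ (a high vowel) → -si → *ulilfigsi*.
The plural form *ulilfigsi*: final sound = /i/, a vowel → -apa → *ulilfigsiapa*.
The definite form *ulilfigsiapa*: final sound = /a/, a vowel → -ij → *ulilfigsiapaij*.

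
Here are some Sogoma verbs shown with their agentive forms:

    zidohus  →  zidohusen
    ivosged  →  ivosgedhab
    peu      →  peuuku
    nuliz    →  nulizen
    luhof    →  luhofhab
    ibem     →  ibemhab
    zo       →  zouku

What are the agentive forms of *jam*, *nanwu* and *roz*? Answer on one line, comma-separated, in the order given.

Looking at the final sound of each stem: -en when the stem ends in a sibilant (*zidohus*, *nuliz*); -hab when the stem ends in a non-sibilant consonant (*ivosged*, *luhof*, *ibem*); -uku when the stem ends in a vowel (*peu*, *zo*).
*jam* — final sound /m/ (a non-sibilant consonant) → -hab → *jamhab*.
The final sound of *nanwu* is /u/, which is a vowel, so the suffix is -uku, giving *nanwuuku*.
Since the final sound of *roz* is /z/ (a sibilant), it takes -en, giving *rozen*.

jamhab, nanwuuku, rozen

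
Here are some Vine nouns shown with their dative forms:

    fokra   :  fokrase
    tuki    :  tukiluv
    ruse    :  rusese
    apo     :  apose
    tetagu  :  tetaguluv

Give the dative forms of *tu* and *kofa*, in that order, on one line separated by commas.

tuluv, kofase

The pattern is height harmony: -luv when the last vowel of the stem is a high vowel (*tuki*, *tetagu*); -se when the last vowel of the stem is a non-high vowel (*fokra*, *ruse*, *apo*).
*tu* — last vowel /u/ (a high vowel) → -luv → *tuluv*.
*kofa* — last vowel /a/ (a non-high vowel) → -se → *kofase*.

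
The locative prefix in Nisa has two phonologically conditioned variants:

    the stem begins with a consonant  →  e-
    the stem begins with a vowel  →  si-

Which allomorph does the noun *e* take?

*e* — first sound /e/ (a vowel) → si-.

si-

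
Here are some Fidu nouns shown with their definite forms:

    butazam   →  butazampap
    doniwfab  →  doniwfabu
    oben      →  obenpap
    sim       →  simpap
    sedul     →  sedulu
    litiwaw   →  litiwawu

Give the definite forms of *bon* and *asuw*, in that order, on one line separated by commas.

The suffix is conditioned by the final consonant: -pap when the stem ends in a nasal (*butazam*, *oben*, *sim*); -u when the stem ends in a non-nasal consonant (*doniwfab*, *sedul*, *litiwaw*).
Since the final consonant of *bon* is /n/ (a nasal), it takes -pap, giving *bonpap*.
Since the final consonant of *asuw* is /w/ (non-nasal), it takes -u, giving *asuwu*.

bonpap, asuwu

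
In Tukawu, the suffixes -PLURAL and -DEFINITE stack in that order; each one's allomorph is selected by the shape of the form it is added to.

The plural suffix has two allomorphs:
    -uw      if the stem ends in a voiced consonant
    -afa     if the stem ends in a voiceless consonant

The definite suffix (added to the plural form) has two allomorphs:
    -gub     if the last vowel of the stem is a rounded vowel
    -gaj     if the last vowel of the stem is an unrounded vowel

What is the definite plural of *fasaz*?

fasazuwgub

*fasaz*: final consonant = /z/, voiced → -uw → *fasazuw*.
The plural form *fasazuw*: last vowel = /u/, a rounded vowel → -gub → *fasazuwgub*.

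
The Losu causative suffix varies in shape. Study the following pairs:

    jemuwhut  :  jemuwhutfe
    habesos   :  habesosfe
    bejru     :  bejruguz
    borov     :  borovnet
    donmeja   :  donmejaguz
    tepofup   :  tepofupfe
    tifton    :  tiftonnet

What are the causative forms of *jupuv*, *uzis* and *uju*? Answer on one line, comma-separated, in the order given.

The pattern is voicing of the final sound: -fe when the stem ends in a voiceless consonant (*jemuwhut*, *habesos*, *tepofup*); -net when the stem ends in a voiced consonant (*borov*, *tifton*); -guz when the stem ends in a vowel (*bejru*, *donmeja*).
The final sound of *jupuv* is /v/, which is a voiced consonant, so the suffix is -net, giving *jupuvnet*.
Since the final sound of *uzis* is /s/ (a voiceless consonant), it takes -fe, giving *uzisfe*.
*uju*: final sound = /u/, a vowel → -guz → *ujuguz*.

jupuvnet, uzisfe, ujuguz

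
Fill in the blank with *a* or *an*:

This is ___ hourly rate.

The indefinite article is chosen by the initial *sound* of the following word, not its spelling.
*hourly* begins with the sound /aʊ/ (silent h) — a vowel sound.
So the article is *an*: This is an hourly rate.

an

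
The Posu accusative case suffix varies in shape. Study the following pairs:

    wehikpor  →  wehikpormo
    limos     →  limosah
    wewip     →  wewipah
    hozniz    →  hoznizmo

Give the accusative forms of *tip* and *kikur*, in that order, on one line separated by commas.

tipah, kikurmo

The suffix is conditioned by the final consonant: -ah when the stem ends in a voiceless consonant (*limos*, *wewip*); -mo when the stem ends in a voiced consonant (*wehikpor*, *hozniz*).
Since the final consonant of *tip* is /p/ (voiceless), it takes -ah, giving *tipah*.
*kikur*: final consonant = /r/, voiced → -mo → *kikurmo*.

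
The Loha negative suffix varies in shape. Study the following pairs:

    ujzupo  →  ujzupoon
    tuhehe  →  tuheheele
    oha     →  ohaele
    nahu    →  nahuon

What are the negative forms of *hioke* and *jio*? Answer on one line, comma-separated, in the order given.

The pattern is rounding harmony: -on when the last vowel of the stem is a rounded vowel (*ujzupo*, *nahu*); -ele when the last vowel of the stem is an unrounded vowel (*tuhehe*, *oha*).
The last vowel of *hioke* is /e/, which is an unrounded vowel, so the suffix is -ele, giving *hiokeele*.
Since the last vowel of *jio* is /o/ (a rounded vowel), it takes -on, giving *jioon*.

hiokeele, jioon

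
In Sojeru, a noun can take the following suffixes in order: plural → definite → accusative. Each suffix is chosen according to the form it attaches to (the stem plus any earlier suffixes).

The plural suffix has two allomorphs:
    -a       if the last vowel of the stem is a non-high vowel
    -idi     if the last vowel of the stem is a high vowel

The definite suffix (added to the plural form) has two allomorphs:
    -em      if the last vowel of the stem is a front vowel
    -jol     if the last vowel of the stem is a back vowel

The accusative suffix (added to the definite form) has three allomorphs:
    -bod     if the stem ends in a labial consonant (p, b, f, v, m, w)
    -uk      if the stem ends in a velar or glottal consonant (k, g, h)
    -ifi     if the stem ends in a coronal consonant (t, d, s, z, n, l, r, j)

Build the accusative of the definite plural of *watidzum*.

watidzumidiembod

*watidzum*: last vowel = /u/, a high vowel → -idi → *watidzumidi*.
The plural form *watidzumidi* — last vowel /i/ (a front vowel) → -em → *watidzumidiem*.
The definite form *watidzumidiem* — final consonant /m/ (labial) → -bod → *watidzumidiembod*.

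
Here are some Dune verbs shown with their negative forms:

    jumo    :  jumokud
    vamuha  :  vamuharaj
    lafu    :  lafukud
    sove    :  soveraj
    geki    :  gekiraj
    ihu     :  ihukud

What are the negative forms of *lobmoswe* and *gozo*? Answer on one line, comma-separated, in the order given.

lobmosweraj, gozokud

Looking at the last vowel of each stem: -kud when the last vowel of the stem is a rounded vowel (*jumo*, *lafu*, *ihu*); -raj when the last vowel of the stem is an unrounded vowel (*vamuha*, *sove*, *geki*).
The last vowel of *lobmoswe* is /e/, which is an unrounded vowel, so the suffix is -raj, giving *lobmosweraj*.
Since the last vowel of *gozo* is /o/ (a rounded vowel), it takes -kud, giving *gozokud*.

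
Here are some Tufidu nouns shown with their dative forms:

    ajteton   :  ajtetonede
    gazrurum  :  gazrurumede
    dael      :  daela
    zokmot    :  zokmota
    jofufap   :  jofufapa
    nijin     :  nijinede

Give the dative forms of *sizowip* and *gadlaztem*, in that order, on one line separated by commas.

The alternation tracks the final consonant of the stem — -ede when the stem ends in a nasal (*ajteton*, *gazrurum*, *nijin*); -a when the stem ends in a non-nasal consonant (*dael*, *zokmot*, *jofufap*).
*sizowip* — final consonant /p/ (non-nasal) → -a → *sizowipa*.
The final consonant of *gadlaztem* is /m/, which is a nasal, so the suffix is -ede, giving *gadlaztemede*.

sizowipa, gadlaztemede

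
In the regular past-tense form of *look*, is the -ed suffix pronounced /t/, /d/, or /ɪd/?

The stem *look* ends in a voiceless consonant other than /t/.
The -ed suffix is realized as /ɪd/ after /t, d/; as /t/ after other voiceless consonants; and as /d/ after other voiced sounds.
So -ed on *look* is pronounced /t/.

/t/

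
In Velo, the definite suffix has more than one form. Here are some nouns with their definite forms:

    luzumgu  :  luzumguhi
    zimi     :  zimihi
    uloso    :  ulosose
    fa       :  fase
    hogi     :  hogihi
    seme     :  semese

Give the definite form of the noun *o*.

The pattern is height harmony: -hi when the last vowel of the stem is a high vowel (*luzumgu*, *zimi*, *hogi*); -se when the last vowel of the stem is a non-high vowel (*uloso*, *fa*, *seme*).
*o*: last vowel = /o/, a non-high vowel → -se → *ose*.

ose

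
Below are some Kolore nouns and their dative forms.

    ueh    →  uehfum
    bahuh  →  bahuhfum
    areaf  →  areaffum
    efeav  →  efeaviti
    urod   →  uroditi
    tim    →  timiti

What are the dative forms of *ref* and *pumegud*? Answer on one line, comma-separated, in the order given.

The pattern is voicing of the final consonant: -fum when the stem ends in a voiceless consonant (*ueh*, *bahuh*, *areaf*); -iti when the stem ends in a voiced consonant (*efeav*, *urod*, *tim*).
*ref*: final consonant = /f/, voiceless → -fum → *reffum*.
*pumegud* — final consonant /d/ (voiced) → -iti → *pumeguditi*.

reffum, pumeguditi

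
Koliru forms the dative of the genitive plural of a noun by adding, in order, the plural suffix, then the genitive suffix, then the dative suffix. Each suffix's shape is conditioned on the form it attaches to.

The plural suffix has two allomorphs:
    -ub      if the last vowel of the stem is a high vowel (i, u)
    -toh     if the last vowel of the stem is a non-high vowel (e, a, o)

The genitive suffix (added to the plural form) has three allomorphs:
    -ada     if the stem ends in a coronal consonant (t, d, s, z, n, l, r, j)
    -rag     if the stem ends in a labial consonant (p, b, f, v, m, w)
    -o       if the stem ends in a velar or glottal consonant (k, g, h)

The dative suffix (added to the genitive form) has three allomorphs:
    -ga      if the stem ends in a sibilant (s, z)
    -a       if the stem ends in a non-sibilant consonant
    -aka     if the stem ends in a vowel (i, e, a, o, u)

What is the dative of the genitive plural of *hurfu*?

Since the last vowel of *hurfu* is /u/ (a high vowel), it takes -ub, giving *hurfuub*.
The plural form *hurfuub* — final consonant /b/ (labial) → -rag → *hurfuubrag*.
The genitive form *hurfuubrag*: final sound = /g/, a non-sibilant consonant → -a → *hurfuubraga*.

hurfuubraga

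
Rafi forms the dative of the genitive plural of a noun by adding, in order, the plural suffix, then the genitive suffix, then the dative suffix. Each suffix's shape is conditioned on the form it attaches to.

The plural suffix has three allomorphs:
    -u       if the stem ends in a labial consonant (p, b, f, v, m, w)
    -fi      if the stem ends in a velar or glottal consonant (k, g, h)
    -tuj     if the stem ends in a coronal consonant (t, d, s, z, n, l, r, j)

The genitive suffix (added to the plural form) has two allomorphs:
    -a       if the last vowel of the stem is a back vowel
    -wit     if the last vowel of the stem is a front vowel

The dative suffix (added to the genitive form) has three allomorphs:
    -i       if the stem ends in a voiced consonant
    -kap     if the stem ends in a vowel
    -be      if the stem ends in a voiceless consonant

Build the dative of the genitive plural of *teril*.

The final consonant of *teril* is /l/, which is coronal, so the plural suffix is -tuj, giving *teriltuj*.
The last vowel of the plural form *teriltuj* is /u/, which is a back vowel, so the genitive suffix is -a, giving *teriltuja*.
Since the final sound of the genitive form *teriltuja* is /a/ (a vowel), it takes -kap, giving *teriltujakap*.

teriltujakap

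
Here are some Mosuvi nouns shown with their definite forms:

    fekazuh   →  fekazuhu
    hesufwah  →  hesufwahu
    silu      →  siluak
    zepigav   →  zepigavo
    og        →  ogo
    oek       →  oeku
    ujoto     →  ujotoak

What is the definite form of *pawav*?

pawavo

Looking at the final sound of each stem: -u when the stem ends in a voiceless consonant (*fekazuh*, *hesufwah*, *oek*); -o when the stem ends in a voiced consonant (*zepigav*, *og*); -ak when the stem ends in a vowel (*silu*, *ujoto*).
The final sound of *pawav* is /v/, which is a voiced consonant, so the suffix is -o, giving *pawavo*.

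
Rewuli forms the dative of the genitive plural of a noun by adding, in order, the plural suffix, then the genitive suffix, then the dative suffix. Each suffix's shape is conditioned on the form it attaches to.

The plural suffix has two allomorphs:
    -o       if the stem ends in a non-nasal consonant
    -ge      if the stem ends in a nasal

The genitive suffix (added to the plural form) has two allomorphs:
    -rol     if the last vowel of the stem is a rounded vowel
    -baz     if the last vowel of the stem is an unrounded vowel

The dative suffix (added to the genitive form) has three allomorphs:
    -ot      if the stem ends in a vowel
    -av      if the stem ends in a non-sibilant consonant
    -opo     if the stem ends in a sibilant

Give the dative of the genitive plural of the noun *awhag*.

*awhag*: final consonant = /g/, non-nasal → -o → *awhago*.
The plural form *awhago*: last vowel = /o/, a rounded vowel → -rol → *awhagorol*.
Since the final sound of the genitive form *awhagorol* is /l/ (a non-sibilant consonant), it takes -av, giving *awhagorolav*.

awhagorolav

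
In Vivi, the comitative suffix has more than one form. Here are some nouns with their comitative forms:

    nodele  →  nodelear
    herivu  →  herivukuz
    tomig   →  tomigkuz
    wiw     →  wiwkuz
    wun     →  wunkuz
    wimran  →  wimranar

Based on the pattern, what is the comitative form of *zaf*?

Looking at the last vowel of each stem: -kuz when the last vowel of the stem is a high vowel (*herivu*, *tomig*, *wiw*, *wun*); -ar when the last vowel of the stem is a non-high vowel (*nodele*, *wimran*).
The last vowel of *zaf* is /a/, which is a non-high vowel, so the suffix is -ar, giving *zafar*.

zafar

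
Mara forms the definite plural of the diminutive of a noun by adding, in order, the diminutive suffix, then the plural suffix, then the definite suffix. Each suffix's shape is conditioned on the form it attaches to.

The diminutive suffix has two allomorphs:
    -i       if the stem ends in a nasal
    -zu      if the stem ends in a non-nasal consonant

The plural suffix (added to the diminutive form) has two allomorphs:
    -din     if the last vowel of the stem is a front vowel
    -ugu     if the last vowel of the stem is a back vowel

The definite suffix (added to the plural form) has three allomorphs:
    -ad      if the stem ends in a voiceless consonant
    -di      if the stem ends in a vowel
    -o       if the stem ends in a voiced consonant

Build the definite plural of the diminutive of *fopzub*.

fopzubzuugudi

Since the final consonant of *fopzub* is /b/ (non-nasal), it takes -zu, giving *fopzubzu*.
Since the last vowel of the diminutive form *fopzubzu* is /u/ (a back vowel), it takes -ugu, giving *fopzubzuugu*.
Since the final sound of the plural form *fopzubzuugu* is /u/ (a vowel), it takes -di, giving *fopzubzuugudi*.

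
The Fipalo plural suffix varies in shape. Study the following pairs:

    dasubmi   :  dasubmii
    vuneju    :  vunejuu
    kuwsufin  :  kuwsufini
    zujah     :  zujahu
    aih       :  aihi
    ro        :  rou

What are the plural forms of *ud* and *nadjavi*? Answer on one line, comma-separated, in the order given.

The pattern is front/back vowel harmony: -i when the last vowel of the stem is a front vowel (*dasubmi*, *kuwsufin*, *aih*); -u when the last vowel of the stem is a back vowel (*vuneju*, *zujah*, *ro*).
*ud*: last vowel = /u/, a back vowel → -u → *udu*.
Since the last vowel of *nadjavi* is /i/ (a front vowel), it takes -i, giving *nadjavii*.

udu, nadjavii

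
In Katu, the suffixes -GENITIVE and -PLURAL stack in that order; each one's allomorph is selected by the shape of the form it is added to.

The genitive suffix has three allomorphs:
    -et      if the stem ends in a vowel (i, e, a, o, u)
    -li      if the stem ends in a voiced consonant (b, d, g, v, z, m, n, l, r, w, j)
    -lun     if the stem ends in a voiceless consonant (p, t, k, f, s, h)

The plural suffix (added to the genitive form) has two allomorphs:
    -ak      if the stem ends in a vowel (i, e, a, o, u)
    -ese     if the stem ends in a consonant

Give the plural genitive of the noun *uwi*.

*uwi*: final sound = /i/, a vowel → -et → *uwiet*.
The genitive form *uwiet* — final sound /t/ (a consonant) → -ese → *uwietese*.

uwietese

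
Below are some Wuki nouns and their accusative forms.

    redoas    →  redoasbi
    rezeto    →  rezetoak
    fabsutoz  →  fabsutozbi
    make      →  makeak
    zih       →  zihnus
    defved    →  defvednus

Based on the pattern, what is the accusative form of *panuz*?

The suffix is conditioned by the final sound: -bi when the stem ends in a sibilant (*redoas*, *fabsutoz*); -nus when the stem ends in a non-sibilant consonant (*zih*, *defved*); -ak when the stem ends in a vowel (*rezeto*, *make*).
*panuz*: final sound = /z/, a sibilant → -bi → *panuzbi*.

panuzbi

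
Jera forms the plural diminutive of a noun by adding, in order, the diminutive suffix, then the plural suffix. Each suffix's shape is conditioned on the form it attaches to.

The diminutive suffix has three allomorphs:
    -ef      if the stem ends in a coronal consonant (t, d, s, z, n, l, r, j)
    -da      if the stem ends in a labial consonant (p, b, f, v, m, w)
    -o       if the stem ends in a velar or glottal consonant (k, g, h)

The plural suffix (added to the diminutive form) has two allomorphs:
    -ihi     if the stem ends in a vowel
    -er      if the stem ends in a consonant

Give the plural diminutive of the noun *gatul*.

Since the final consonant of *gatul* is /l/ (coronal), it takes -ef, giving *gatulef*.
The diminutive form *gatulef* — final sound /f/ (a consonant) → -er → *gatulefer*.

gatulefer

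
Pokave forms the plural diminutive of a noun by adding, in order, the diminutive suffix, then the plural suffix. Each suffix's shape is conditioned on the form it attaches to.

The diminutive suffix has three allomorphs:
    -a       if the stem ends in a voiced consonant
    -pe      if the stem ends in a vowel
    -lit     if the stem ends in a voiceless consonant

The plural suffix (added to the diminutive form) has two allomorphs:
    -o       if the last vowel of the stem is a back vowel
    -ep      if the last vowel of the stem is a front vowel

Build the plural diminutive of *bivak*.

bivaklitep

*bivak* — final sound /k/ (a voiceless consonant) → -lit → *bivaklit*.
Since the last vowel of the diminutive form *bivaklit* is /i/ (a front vowel), it takes -ep, giving *bivaklitep*.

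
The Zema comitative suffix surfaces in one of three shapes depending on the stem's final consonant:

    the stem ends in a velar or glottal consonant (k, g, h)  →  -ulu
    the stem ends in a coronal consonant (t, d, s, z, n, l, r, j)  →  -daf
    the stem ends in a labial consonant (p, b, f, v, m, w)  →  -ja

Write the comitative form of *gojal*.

Since the final consonant of *gojal* is /l/ (coronal), it takes -daf, giving *gojaldaf*.

gojaldaf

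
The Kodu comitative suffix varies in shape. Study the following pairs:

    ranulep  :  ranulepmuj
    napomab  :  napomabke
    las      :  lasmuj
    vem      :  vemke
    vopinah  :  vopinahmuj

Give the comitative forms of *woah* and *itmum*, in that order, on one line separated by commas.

woahmuj, itmumke

The alternation tracks the final consonant of the stem — -muj when the stem ends in a voiceless consonant (*ranulep*, *las*, *vopinah*); -ke when the stem ends in a voiced consonant (*napomab*, *vem*).
The final consonant of *woah* is /h/, which is voiceless, so the suffix is -muj, giving *woahmuj*.
*itmum* — final consonant /m/ (voiced) → -ke → *itmumke*.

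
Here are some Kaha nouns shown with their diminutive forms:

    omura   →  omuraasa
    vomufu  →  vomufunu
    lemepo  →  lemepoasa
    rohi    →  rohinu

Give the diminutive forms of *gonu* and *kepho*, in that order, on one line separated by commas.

gonunu, kephoasa

Looking at the last vowel of each stem: -nu when the last vowel of the stem is a high vowel (*vomufu*, *rohi*); -asa when the last vowel of the stem is a non-high vowel (*omura*, *lemepo*).
*gonu* — last vowel /u/ (a high vowel) → -nu → *gonunu*.
Since the last vowel of *kepho* is /o/ (a non-high vowel), it takes -asa, giving *kephoasa*.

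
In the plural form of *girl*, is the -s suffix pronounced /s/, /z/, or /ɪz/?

The stem *girl* ends in a voiced non-sibilant sound.
The plural suffix surfaces as /ɪz/ after sibilants, /s/ after other voiceless consonants, and /z/ after other voiced sounds.
So the plural -s on *girl* is pronounced /z/.

/z/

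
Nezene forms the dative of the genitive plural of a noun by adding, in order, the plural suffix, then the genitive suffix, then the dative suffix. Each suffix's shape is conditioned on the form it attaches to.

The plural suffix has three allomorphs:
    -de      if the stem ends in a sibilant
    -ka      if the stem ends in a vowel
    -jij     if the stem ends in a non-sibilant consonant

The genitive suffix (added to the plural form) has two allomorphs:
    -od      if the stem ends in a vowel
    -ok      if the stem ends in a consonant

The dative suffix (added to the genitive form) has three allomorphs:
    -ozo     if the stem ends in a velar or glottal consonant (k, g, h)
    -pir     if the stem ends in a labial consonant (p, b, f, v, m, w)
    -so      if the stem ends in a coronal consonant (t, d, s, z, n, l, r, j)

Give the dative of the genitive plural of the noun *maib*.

*maib*: final sound = /b/, a non-sibilant consonant → -jij → *maibjij*.
The plural form *maibjij*: final sound = /j/, a consonant → -ok → *maibjijok*.
The genitive form *maibjijok* — final consonant /k/ (velar/glottal) → -ozo → *maibjijokozo*.

maibjijokozo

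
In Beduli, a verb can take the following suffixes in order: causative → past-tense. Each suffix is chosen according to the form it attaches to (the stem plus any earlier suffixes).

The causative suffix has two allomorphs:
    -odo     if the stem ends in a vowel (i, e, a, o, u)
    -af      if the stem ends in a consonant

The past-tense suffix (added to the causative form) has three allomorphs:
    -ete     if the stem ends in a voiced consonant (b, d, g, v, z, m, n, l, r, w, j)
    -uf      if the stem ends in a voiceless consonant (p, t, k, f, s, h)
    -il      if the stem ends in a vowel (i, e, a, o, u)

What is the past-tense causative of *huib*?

*huib* — final sound /b/ (a consonant) → -af → *huibaf*.
The final sound of the causative form *huibaf* is /f/, which is a voiceless consonant, so the past-tense suffix is -uf, giving *huibafuf*.

huibafuf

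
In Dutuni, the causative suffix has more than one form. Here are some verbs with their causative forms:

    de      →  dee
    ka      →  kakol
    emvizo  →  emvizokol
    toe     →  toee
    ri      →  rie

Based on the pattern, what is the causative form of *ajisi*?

ajisie

Looking at the last vowel of each stem: -e when the last vowel of the stem is a front vowel (*de*, *toe*, *ri*); -kol when the last vowel of the stem is a back vowel (*ka*, *emvizo*).
Since the last vowel of *ajisi* is /i/ (a front vowel), it takes -e, giving *ajisie*.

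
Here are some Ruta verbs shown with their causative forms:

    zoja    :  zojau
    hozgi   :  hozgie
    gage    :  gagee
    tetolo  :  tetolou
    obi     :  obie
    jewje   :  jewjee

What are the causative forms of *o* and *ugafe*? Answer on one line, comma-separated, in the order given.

ou, ugafee

Looking at the last vowel of each stem: -e when the last vowel of the stem is a front vowel (*hozgi*, *gage*, *obi*, *jewje*); -u when the last vowel of the stem is a back vowel (*zoja*, *tetolo*).
*o*: last vowel = /o/, a back vowel → -u → *ou*.
Since the last vowel of *ugafe* is /e/ (a front vowel), it takes -e, giving *ugafee*.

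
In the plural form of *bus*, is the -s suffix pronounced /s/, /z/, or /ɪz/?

/ɪz/

The stem *bus* ends in a sibilant (/s, z, ʃ, ʒ, tʃ, dʒ/).
The plural suffix surfaces as /ɪz/ after sibilants, /s/ after other voiceless consonants, and /z/ after other voiced sounds.
So the plural -s on *bus* is pronounced /ɪz/.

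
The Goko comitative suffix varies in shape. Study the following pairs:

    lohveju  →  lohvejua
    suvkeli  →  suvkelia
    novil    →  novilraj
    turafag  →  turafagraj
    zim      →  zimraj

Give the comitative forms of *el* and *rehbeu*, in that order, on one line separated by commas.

Looking at the final sound of each stem: -raj when the stem ends in a consonant (*novil*, *turafag*, *zim*); -a when the stem ends in a vowel (*lohveju*, *suvkeli*).
The final sound of *el* is /l/, which is a consonant, so the suffix is -raj, giving *elraj*.
*rehbeu*: final sound = /u/, a vowel → -a → *rehbeua*.

elraj, rehbeua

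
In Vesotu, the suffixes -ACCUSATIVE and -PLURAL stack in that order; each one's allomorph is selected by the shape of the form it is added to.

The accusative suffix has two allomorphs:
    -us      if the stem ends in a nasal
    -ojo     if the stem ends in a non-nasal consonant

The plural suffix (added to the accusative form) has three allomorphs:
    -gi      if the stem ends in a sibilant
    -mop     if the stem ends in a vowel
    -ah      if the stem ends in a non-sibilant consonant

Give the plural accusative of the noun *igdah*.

igdahojomop

Since the final consonant of *igdah* is /h/ (non-nasal), it takes -ojo, giving *igdahojo*.
Since the final sound of the accusative form *igdahojo* is /o/ (a vowel), it takes -mop, giving *igdahojomop*.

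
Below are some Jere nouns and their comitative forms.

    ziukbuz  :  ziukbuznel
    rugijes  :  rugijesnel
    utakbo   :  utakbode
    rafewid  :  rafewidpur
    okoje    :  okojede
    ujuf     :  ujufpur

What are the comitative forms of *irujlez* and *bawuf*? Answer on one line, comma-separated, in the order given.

irujleznel, bawufpur

The alternation tracks the final sound of the stem — -nel when the stem ends in a sibilant (*ziukbuz*, *rugijes*); -pur when the stem ends in a non-sibilant consonant (*rafewid*, *ujuf*); -de when the stem ends in a vowel (*utakbo*, *okoje*).
*irujlez*: final sound = /z/, a sibilant → -nel → *irujleznel*.
Since the final sound of *bawuf* is /f/ (a non-sibilant consonant), it takes -pur, giving *bawufpur*.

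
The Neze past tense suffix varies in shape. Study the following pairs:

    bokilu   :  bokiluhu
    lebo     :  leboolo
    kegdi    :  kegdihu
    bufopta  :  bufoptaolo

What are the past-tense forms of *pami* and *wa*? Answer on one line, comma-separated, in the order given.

pamihu, waolo

Looking at the last vowel of each stem: -hu when the last vowel of the stem is a high vowel (*bokilu*, *kegdi*); -olo when the last vowel of the stem is a non-high vowel (*lebo*, *bufopta*).
*pami* — last vowel /i/ (a high vowel) → -hu → *pamihu*.
The last vowel of *wa* is /a/, which is a non-high vowel, so the suffix is -olo, giving *waolo*.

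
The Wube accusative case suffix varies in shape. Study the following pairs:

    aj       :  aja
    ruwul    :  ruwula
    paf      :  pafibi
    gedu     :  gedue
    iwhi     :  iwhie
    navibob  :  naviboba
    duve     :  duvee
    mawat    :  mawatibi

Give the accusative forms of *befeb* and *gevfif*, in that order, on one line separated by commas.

Looking at the final sound of each stem: -ibi when the stem ends in a voiceless consonant (*paf*, *mawat*); -a when the stem ends in a voiced consonant (*aj*, *ruwul*, *navibob*); -e when the stem ends in a vowel (*gedu*, *iwhi*, *duve*).
Since the final sound of *befeb* is /b/ (a voiced consonant), it takes -a, giving *befeba*.
Since the final sound of *gevfif* is /f/ (a voiceless consonant), it takes -ibi, giving *gevfifibi*.

befeba, gevfifibi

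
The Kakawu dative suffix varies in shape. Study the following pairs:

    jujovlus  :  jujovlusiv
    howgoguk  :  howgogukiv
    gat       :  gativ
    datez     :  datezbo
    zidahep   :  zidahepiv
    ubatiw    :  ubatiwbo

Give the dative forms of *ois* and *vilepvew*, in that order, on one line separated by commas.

oisiv, vilepvewbo

Looking at the final consonant of each stem: -iv when the stem ends in a voiceless consonant (*jujovlus*, *howgoguk*, *gat*, *zidahep*); -bo when the stem ends in a voiced consonant (*datez*, *ubatiw*).
*ois*: final consonant = /s/, voiceless → -iv → *oisiv*.
The final consonant of *vilepvew* is /w/, which is voiced, so the suffix is -bo, giving *vilepvewbo*.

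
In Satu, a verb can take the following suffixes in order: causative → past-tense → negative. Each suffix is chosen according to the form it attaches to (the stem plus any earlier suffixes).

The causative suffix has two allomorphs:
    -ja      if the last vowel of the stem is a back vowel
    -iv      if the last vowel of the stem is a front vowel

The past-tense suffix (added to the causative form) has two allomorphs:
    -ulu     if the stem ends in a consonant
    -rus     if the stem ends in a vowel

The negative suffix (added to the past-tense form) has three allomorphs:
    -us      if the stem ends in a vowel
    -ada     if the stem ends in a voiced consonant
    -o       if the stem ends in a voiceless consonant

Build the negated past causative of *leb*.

lebivuluus

*leb* — last vowel /e/ (a front vowel) → -iv → *lebiv*.
Since the final sound of the causative form *lebiv* is /v/ (a consonant), it takes -ulu, giving *lebivulu*.
The past-tense form *lebivulu*: final sound = /u/, a vowel → -us → *lebivuluus*.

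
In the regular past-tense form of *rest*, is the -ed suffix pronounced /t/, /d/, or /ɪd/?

The stem *rest* ends in /t/ or /d/.
The -ed suffix is realized as /ɪd/ after /t, d/; as /t/ after other voiceless consonants; and as /d/ after other voiced sounds.
So -ed on *rest* is pronounced /ɪd/.

/ɪd/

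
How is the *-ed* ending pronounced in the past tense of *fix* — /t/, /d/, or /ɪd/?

/t/

The stem *fix* ends in a voiceless consonant other than /t/.
The -ed suffix is realized as /ɪd/ after /t, d/; as /t/ after other voiceless consonants; and as /d/ after other voiced sounds.
So -ed on *fix* is pronounced /t/.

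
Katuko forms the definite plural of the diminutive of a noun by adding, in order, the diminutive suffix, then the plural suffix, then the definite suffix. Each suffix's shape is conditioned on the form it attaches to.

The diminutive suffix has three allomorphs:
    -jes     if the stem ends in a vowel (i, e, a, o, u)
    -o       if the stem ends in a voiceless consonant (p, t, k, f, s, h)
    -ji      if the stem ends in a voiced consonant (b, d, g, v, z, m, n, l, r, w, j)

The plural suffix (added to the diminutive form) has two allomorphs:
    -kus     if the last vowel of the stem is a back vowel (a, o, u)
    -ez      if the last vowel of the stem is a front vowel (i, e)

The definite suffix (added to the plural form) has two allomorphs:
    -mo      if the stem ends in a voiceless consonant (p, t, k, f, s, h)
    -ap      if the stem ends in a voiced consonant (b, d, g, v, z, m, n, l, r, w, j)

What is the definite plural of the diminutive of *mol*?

moljiezap

The final sound of *mol* is /l/, which is a voiced consonant, so the diminutive suffix is -ji, giving *molji*.
The diminutive form *molji* — last vowel /i/ (a front vowel) → -ez → *moljiez*.
The final consonant of the plural form *moljiez* is /z/, which is voiced, so the definite suffix is -ap, giving *moljiezap*.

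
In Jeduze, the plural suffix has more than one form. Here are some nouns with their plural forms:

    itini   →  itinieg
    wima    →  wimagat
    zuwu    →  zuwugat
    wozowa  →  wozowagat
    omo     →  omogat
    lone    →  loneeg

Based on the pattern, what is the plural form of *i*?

The alternation tracks the last vowel of the stem — -eg when the last vowel of the stem is a front vowel (*itini*, *lone*); -gat when the last vowel of the stem is a back vowel (*wima*, *zuwu*, *wozowa*, *omo*).
*i* — last vowel /i/ (a front vowel) → -eg → *ieg*.

ieg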